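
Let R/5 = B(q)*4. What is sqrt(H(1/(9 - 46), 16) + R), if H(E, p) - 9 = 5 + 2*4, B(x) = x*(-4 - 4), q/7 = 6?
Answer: I*sqrt(6698) ≈ 81.841*I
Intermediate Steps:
q = 42 (q = 7*6 = 42)
B(x) = -8*x (B(x) = x*(-8) = -8*x)
H(E, p) = 22 (H(E, p) = 9 + (5 + 2*4) = 9 + (5 + 8) = 9 + 13 = 22)
R = -6720 (R = 5*(-8*42*4) = 5*(-336*4) = 5*(-1344) = -6720)
sqrt(H(1/(9 - 46), 16) + R) = sqrt(22 - 6720) = sqrt(-6698) = I*sqrt(6698)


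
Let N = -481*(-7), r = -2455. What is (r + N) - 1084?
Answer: -172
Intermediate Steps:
N = 3367
(r + N) - 1084 = (-2455 + 3367) - 1084 = 912 - 1084 = -172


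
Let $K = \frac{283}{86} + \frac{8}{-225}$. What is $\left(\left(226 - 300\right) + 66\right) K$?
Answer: $- \frac{251948}{9675} \approx -26.041$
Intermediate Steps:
$K = \frac{62987}{19350}$ ($K = 283 \cdot \frac{1}{86} + 8 \left(- \frac{1}{225}\right) = \frac{283}{86} - \frac{8}{225} = \frac{62987}{19350} \approx 3.2551$)
$\left(\left(226 - 300\right) + 66\right) K = \left(\left(226 - 300\right) + 66\right) \frac{62987}{19350} = \left(-74 + 66\right) \frac{62987}{19350} = \left(-8\right) \frac{62987}{19350} = - \frac{251948}{9675}$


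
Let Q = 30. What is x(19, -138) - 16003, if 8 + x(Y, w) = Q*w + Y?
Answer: -20132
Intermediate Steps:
x(Y, w) = -8 + Y + 30*w (x(Y, w) = -8 + (30*w + Y) = -8 + (Y + 30*w) = -8 + Y + 30*w)
x(19, -138) - 16003 = (-8 + 19 + 30*(-138)) - 16003 = (-8 + 19 - 4140) - 16003 = -4129 - 16003 = -20132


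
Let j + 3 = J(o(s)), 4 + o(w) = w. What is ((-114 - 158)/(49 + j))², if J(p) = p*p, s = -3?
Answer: 73984/9025 ≈ 8.1977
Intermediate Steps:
o(w) = -4 + w
J(p) = p²
j = 46 (j = -3 + (-4 - 3)² = -3 + (-7)² = -3 + 49 = 46)
((-114 - 158)/(49 + j))² = ((-114 - 158)/(49 + 46))² = (-272/95)² = 73984/9025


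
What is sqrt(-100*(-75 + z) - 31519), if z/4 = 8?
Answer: I*sqrt(27219) ≈ 164.98*I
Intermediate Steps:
z = 32 (z = 4*8 = 32)
sqrt(-100*(-75 + z) - 31519) = sqrt(-100*(-75 + 32) - 31519) = sqrt(-100*(-43) - 31519) = sqrt(4300 - 31519) = sqrt(-27219) = I*sqrt(27219)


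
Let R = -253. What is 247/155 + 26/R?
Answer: 58461/39215 ≈ 1.4908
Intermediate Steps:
247/155 + 26/R = 247/155 + 26/(-253) = 247*(1/155) + 26*(-1/253) = 247/155 - 26/253 = 58461/39215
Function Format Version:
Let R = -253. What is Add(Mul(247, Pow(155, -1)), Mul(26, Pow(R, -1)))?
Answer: Rational(58461, 39215) ≈ 1.4908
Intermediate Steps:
Add(Mul(247, Pow(155, -1)), Mul(26, Pow(R, -1))) = Add(Mul(247, Pow(155, -1)), Mul(26, Pow(-253, -1))) = Add(Mul(247, Rational(1, 155)), Mul(26, Rational(-1, 253))) = Add(Rational(247, 155), Rational(-26, 253)) = Rational(58461, 39215)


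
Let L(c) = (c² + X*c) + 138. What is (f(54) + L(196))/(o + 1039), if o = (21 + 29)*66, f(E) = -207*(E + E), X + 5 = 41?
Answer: 23254/4339 ≈ 5.3593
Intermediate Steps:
X = 36 (X = -5 + 41 = 36)
f(E) = -414*E
o = 3300 (o = 50*66 = 3300)
L(c) = 138 + c² + 36*c (L(c) = (c² + 36*c) + 138 = 138 + c² + 36*c)
(f(54) + L(196))/(o + 1039) = (-414*54 + (138 + 196² + 36*196))/(3300 + 1039) = (-22356 + (138 + 38416 + 7056))/4339 = (-22356 + 45610)*(1/4339) = 23254*(1/4339) = 23254/4339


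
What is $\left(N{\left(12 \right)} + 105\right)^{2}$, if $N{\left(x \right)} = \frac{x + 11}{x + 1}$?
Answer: $\frac{1926544}{169} \approx 11400.0$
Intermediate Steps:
$N{\left(x \right)} = \frac{11 + x}{1 + x}$
$\left(N{\left(12 \right)} + 105\right)^{2} = \left(\frac{11 + 12}{1 + 12} + 105\right)^{2} = \left(\frac{1}{13} \cdot 23 + 105\right)^{2} = \left(\frac{23}{13} + 105\right)^{2} = \left(\frac{1388}{13}\right)^{2} = \frac{1926544}{169}$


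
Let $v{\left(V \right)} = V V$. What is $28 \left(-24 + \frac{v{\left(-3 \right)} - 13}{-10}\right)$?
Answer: $- \frac{3304}{5} \approx -660.8$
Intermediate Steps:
$v{\left(V \right)} = V^{2}$
$28 \left(-24 + \frac{v{\left(-3 \right)} - 13}{-10}\right) = 28 \left(-24 + \frac{\left(-3\right)^{2} - 13}{-10}\right) = 28 \left(-24 + \left(9 - 13\right) \left(- \frac{1}{10}\right)\right) = 28 \left(-24 - - \frac{2}{5}\right) = 28 \left(-24 + \frac{2}{5}\right) = 28 \left(- \frac{118}{5}\right) = - \frac{3304}{5}$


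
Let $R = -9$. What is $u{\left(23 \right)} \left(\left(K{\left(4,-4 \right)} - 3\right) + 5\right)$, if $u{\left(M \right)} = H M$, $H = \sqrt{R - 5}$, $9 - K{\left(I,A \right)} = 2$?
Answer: $207 i \sqrt{14} \approx 774.52 i$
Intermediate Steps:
$K{\left(I,A \right)} = 7$ ($K{\left(I,A \right)} = 9 - 2 = 7$)
$H = i \sqrt{14}$ ($H = \sqrt{-9 - 5} = \sqrt{-14} = i \sqrt{14} \approx 3.7417 i$)
$u{\left(M \right)} = i M \sqrt{14}$ ($u{\left(M \right)} = i \sqrt{14} M = i M \sqrt{14}$)
$u{\left(23 \right)} \left(\left(K{\left(4,-4 \right)} - 3\right) + 5\right) = i 23 \sqrt{14} \left(\left(7 - 3\right) + 5\right) = 23 i \sqrt{14} \left(4 + 5\right) = 23 i \sqrt{14} \cdot 9 = 207 i \sqrt{14}$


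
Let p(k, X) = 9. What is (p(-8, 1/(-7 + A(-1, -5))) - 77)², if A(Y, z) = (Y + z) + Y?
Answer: 4624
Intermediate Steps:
A(Y, z) = z + 2*Y
(p(-8, 1/(-7 + A(-1, -5))) - 77)² = (9 - 77)² = (-68)² = 4624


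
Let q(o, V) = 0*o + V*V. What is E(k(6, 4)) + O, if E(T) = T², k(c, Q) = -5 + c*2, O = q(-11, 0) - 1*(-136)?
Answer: 185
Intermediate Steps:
q(o, V) = V² (q(o, V) = 0 + V² = V²)
O = 136 (O = 0² - 1*(-136) = 0 + 136 = 136)
k(c, Q) = -5 + 2*c
E(k(6, 4)) + O = (-5 + 2*6)² + 136 = (-5 + 12)² + 136 = 7² + 136 = 49 + 136 = 185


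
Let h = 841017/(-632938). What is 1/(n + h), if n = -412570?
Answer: -632938/261132071677 ≈ -2.4238e-6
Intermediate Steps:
h = -841017/632938 (h = 841017*(-1/632938) = -841017/632938 ≈ -1.3288)
1/(n + h) = 1/(-412570 - 841017/632938) = 1/(-261132071677/632938) = -632938/261132071677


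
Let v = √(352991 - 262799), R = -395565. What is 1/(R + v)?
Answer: -131855/52157193011 - 4*√5637/156471579033 ≈ -2.5299e-6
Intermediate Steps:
v = 4*√5637 (v = √90192 = 4*√5637 ≈ 300.32)
1/(R + v) = 1/(-395565 + 4*√5637)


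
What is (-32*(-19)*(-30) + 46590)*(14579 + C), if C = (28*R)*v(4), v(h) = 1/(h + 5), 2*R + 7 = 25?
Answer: 414108450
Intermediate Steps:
R = 9 (R = -7/2 + (1/2)*25 = -7/2 + 25/2 = 9)
v(h) = 1/(5 + h)
C = 28 (C = (28*9)/(5 + 4) = 252/9 = 252*(1/9) = 28)
(-32*(-19)*(-30) + 46590)*(14579 + C) = (-32*(-19)*(-30) + 46590)*(14579 + 28) = (608*(-30) + 46590)*14607 = (-18240 + 46590)*14607 = 28350*14607 = 414108450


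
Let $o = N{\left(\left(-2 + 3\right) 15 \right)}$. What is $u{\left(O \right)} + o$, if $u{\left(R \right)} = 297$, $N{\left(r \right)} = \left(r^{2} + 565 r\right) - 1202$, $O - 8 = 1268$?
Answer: $7795$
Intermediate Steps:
$O = 1276$ ($O = 8 + 1268 = 1276$)
$N{\left(r \right)} = -1202 + r^{2} + 565 r$
$o = 7498$ ($o = -1202 + \left(\left(-2 + 3\right) 15\right)^{2} + 565 \left(-2 + 3\right) 15 = -1202 + \left(1 \cdot 15\right)^{2} + 565 \cdot 1 \cdot 15 = -1202 + 15^{2} + 565 \cdot 15 = -1202 + 225 + 8475 = 7498$)
$u{\left(O \right)} + o = 297 + 7498 = 7795$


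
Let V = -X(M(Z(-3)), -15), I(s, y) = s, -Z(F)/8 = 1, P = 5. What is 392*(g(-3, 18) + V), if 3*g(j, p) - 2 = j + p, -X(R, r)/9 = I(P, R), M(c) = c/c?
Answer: 59584/3 ≈ 19861.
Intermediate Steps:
Z(F) = -8 (Z(F) = -8*1 = -8)
M(c) = 1
X(R, r) = -45 (X(R, r) = -9*5 = -45)
g(j, p) = ⅔ + j/3 + p/3 (g(j, p) = ⅔ + (j + p)/3 = ⅔ + (j/3 + p/3) = ⅔ + j/3 + p/3)
V = 45 (V = -1*(-45) = 45)
392*(g(-3, 18) + V) = 392*((⅔ + (⅓)*(-3) + (⅓)*18) + 45) = 392*((⅔ - 1 + 6) + 45) = 392*(17/3 + 45) = 392*(152/3) = 59584/3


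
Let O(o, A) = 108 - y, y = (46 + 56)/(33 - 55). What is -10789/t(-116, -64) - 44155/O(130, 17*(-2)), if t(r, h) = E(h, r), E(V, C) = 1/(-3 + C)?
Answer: 1590255244/1239 ≈ 1.2835e+6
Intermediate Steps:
y = -51/11 (y = 102/(-22) = 102*(-1/22) = -51/11 ≈ -4.6364)
t(r, h) = 1/(-3 + r)
O(o, A) = 1239/11 (O(o, A) = 108 - 1*(-51/11) = 108 + 51/11 = 1239/11)
-10789/t(-116, -64) - 44155/O(130, 17*(-2)) = -10789/(1/(-3 - 116)) - 44155/1239/11 = -10789/(1/(-119)) - 44155*11/1239 = -10789/(-1/119) - 485705/1239 = -10789*(-119) - 485705/1239 = 1283891 - 485705/1239 = 1590255244/1239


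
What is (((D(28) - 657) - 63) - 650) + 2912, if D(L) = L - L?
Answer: 1542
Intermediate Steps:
D(L) = 0
(((D(28) - 657) - 63) - 650) + 2912 = (((0 - 657) - 63) - 650) + 2912 = ((-657 - 63) - 650) + 2912 = (-720 - 650) + 2912 = -1370 + 2912 = 1542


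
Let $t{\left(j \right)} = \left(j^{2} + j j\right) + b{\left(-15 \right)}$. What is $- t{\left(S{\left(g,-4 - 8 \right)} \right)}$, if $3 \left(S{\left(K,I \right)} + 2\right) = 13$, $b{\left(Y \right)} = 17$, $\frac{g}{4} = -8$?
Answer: $- \frac{251}{9} \approx -27.889$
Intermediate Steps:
$g = -32$ ($g = 4 \left(-8\right) = -32$)
$S{\left(K,I \right)} = \frac{7}{3}$ ($S{\left(K,I \right)} = -2 + \frac{1}{3} \cdot 13 = -2 + \frac{13}{3} = \frac{7}{3}$)
$t{\left(j \right)} = 17 + 2 j^{2}$ ($t{\left(j \right)} = \left(j^{2} + j j\right) + 17 = \left(j^{2} + j^{2}\right) + 17 = 2 j^{2} + 17 = 17 + 2 j^{2}$)
$- t{\left(S{\left(g,-4 - 8 \right)} \right)} = - (17 + 2 \left(\frac{7}{3}\right)^{2}) = - (17 + 2 \cdot \frac{49}{9}) = - (17 + \frac{98}{9}) = \left(-1\right) \frac{251}{9} = - \frac{251}{9}$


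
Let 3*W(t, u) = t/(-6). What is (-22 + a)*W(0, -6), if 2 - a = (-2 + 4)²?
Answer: 0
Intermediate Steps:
W(t, u) = -t/18 (W(t, u) = (t/(-6))/3 = (t*(-⅙))/3 = (-t/6)/3 = -t/18)
a = -2 (a = 2 - (-2 + 4)² = 2 - 1*2² = 2 - 1*4 = 2 - 4 = -2)
(-22 + a)*W(0, -6) = (-22 - 2)*(-1/18*0) = -24*0 = 0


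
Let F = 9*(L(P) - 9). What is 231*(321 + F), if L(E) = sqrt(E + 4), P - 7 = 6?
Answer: 55440 + 2079*sqrt(17) ≈ 64012.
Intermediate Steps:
P = 13 (P = 7 + 6 = 13)
L(E) = sqrt(4 + E)
F = -81 + 9*sqrt(17) (F = 9*(sqrt(4 + 13) - 9) = 9*(sqrt(17) - 9) = 9*(-9 + sqrt(17)) = -81 + 9*sqrt(17) ≈ -43.892)
231*(321 + F) = 231*(321 + (-81 + 9*sqrt(17))) = 231*(240 + 9*sqrt(17)) = 55440 + 2079*sqrt(17)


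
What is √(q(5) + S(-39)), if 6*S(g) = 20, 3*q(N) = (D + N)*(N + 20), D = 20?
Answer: √1905/3 ≈ 14.549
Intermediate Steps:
q(N) = (20 + N)²/3 (q(N) = ((20 + N)*(N + 20))/3 = ((20 + N)*(20 + N))/3 = (20 + N)²/3)
S(g) = 10/3 (S(g) = (⅙)*20 = 10/3)
√(q(5) + S(-39)) = √((400/3 + (⅓)*5² + (40/3)*5) + 10/3) = √((400/3 + (⅓)*25 + 200/3) + 10/3) = √((400/3 + 25/3 + 200/3) + 10/3) = √(625/3 + 10/3) = √(635/3) = √1905/3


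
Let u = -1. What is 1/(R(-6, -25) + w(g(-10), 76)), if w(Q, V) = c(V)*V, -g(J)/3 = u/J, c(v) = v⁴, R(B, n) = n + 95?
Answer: 1/2535525446 ≈ 3.9440e-10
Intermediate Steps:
R(B, n) = 95 + n
g(J) = 3/J (g(J) = -(-3)/J = 3/J)
w(Q, V) = V⁵ (w(Q, V) = V⁴*V = V⁵)
1/(R(-6, -25) + w(g(-10), 76)) = 1/((95 - 25) + 76⁵) = 1/(70 + 2535525376) = 1/2535525446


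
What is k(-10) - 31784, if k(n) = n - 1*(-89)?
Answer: -31705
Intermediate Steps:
k(n) = 89 + n (k(n) = n + 89 = 89 + n)
k(-10) - 31784 = (89 - 10) - 31784 = 79 - 31784 = -31705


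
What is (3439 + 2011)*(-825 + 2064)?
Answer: 6752550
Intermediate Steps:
(3439 + 2011)*(-825 + 2064) = 5450*1239 = 6752550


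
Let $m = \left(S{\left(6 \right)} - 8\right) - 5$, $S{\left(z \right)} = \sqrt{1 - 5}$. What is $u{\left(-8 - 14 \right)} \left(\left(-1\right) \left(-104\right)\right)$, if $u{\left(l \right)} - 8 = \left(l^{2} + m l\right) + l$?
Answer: $78624 - 4576 i \approx 78624.0 - 4576.0 i$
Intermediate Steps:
$S{\left(z \right)} = 2 i$ ($S{\left(z \right)} = \sqrt{-4} = 2 i$)
$m = -13 + 2 i$ ($m = \left(2 i - 8\right) - 5 = \left(-8 + 2 i\right) - 5 = -13 + 2 i \approx -13.0 + 2.0 i$)
$u{\left(l \right)} = 8 + l + l^{2} + l \left(-13 + 2 i\right)$ ($u{\left(l \right)} = 8 + \left(\left(l^{2} + \left(-13 + 2 i\right) l\right) + l\right) = 8 + \left(\left(l^{2} + l \left(-13 + 2 i\right)\right) + l\right) = 8 + \left(l + l^{2} + l \left(-13 + 2 i\right)\right) = 8 + l + l^{2} + l \left(-13 + 2 i\right)$)
$u{\left(-8 - 14 \right)} \left(\left(-1\right) \left(-104\right)\right) = \left(8 + \left(-8 - 14\right)^{2} + 2 \left(-8 - 14\right) \left(-6 + i\right)\right) \left(\left(-1\right) \left(-104\right)\right) = \left(8 + \left(-22\right)^{2} + 2 \left(-22\right) \left(-6 + i\right)\right) 104 = \left(8 + 484 + \left(264 - 44 i\right)\right) 104 = \left(756 - 44 i\right) 104 = 78624 - 4576 i$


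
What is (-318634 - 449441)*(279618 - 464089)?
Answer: 141687563325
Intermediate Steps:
(-318634 - 449441)*(279618 - 464089) = -768075*(-184471) = 141687563325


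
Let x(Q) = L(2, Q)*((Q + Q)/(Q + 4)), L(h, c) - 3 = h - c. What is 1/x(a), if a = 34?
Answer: -19/986 ≈ -0.019270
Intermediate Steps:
L(h, c) = 3 + h - c (L(h, c) = 3 + (h - c) = 3 + h - c)
x(Q) = 2*Q*(5 - Q)/(4 + Q) (x(Q) = (3 + 2 - Q)*((Q + Q)/(Q + 4)) = (5 - Q)*((2*Q)/(4 + Q)) = (5 - Q)*(2*Q/(4 + Q)) = 2*Q*(5 - Q)/(4 + Q))
1/x(a) = 1/(2*34*(5 - 1*34)/(4 + 34)) = 1/(2*34*(5 - 34)/38) = 1/(2*34*(1/38)*(-29)) = 1/(-986/19) = -19/986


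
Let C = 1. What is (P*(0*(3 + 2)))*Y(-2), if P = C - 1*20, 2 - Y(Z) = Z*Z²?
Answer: 0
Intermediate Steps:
Y(Z) = 2 - Z³ (Y(Z) = 2 - Z*Z² = 2 - Z³)
P = -19 (P = 1 - 1*20 = 1 - 20 = -19)
(P*(0*(3 + 2)))*Y(-2) = (-0*(3 + 2))*(2 - 1*(-2)³) = (-0*5)*(2 - 1*(-8)) = (-19*0)*(2 + 8) = 0*10 = 0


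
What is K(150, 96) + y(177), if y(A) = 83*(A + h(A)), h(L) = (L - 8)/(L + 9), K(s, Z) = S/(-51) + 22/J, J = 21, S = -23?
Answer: 108957659/7378 ≈ 14768.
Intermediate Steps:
K(s, Z) = 535/357 (K(s, Z) = -23/(-51) + 22/21 = -23*(-1/51) + 22*(1/21) = 23/51 + 22/21 = 535/357)
h(L) = (-8 + L)/(9 + L)
y(A) = 83*A + 83*(-8 + A)/(9 + A) (y(A) = 83*(A + (-8 + A)/(9 + A)) = 83*A + 83*(-8 + A)/(9 + A))
K(150, 96) + y(177) = 535/357 + 83*(-8 + 177² + 10*177)/(9 + 177) = 535/357 + 83*(-8 + 31329 + 1770)/186 = 535/357 + 83*(1/186)*33091 = 535/357 + 2746553/186 = 108957659/7378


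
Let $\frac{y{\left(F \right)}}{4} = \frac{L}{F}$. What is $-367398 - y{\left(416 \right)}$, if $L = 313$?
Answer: $- \frac{38209705}{104} \approx -3.674 \cdot 10^{5}$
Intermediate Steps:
$y{\left(F \right)} = \frac{1252}{F}$ ($y{\left(F \right)} = 4 \frac{313}{F} = \frac{1252}{F}$)
$-367398 - y{\left(416 \right)} = -367398 - \frac{1252}{416} = -367398 - 1252 \cdot \frac{1}{416} = -367398 - \frac{313}{104} = - \frac{38209705}{104}$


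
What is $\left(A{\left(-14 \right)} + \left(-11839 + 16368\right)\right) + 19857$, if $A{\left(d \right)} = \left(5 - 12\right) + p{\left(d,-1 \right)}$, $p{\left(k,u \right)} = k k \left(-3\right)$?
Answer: $23791$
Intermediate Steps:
$p{\left(k,u \right)} = - 3 k^{2}$ ($p{\left(k,u \right)} = k^{2} \left(-3\right) = - 3 k^{2}$)
$A{\left(d \right)} = -7 - 3 d^{2}$ ($A{\left(d \right)} = \left(5 - 12\right) - 3 d^{2} = -7 - 3 d^{2}$)
$\left(A{\left(-14 \right)} + \left(-11839 + 16368\right)\right) + 19857 = \left(\left(-7 - 3 \left(-14\right)^{2}\right) + \left(-11839 + 16368\right)\right) + 19857 = \left(\left(-7 - 588\right) + 4529\right) + 19857 = \left(-595 + 4529\right) + 19857 = 3934 + 19857 = 23791$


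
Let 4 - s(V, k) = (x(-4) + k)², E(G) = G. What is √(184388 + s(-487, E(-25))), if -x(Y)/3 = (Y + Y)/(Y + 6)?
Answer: √184223 ≈ 429.21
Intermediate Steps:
x(Y) = -6*Y/(6 + Y) (x(Y) = -3*(Y + Y)/(Y + 6) = -3*2*Y/(6 + Y) = -6*Y/(6 + Y))
s(V, k) = 4 - (12 + k)² (s(V, k) = 4 - (-6*(-4)/(6 - 4) + k)² = 4 - (-6*(-4)/2 + k)² = 4 - (-6*(-4)*½ + k)² = 4 - (12 + k)²)
√(184388 + s(-487, E(-25))) = √(184388 + (4 - (12 - 25)²)) = √(184388 + (4 - 1*(-13)²)) = √(184388 + (4 - 1*169)) = √(184388 + (4 - 169)) = √(184388 - 165) = √184223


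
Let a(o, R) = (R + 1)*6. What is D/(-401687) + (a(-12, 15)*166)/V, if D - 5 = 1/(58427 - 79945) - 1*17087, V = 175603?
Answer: 202289308273207/1517824682572198 ≈ 0.13328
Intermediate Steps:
a(o, R) = 6 + 6*R (a(o, R) = (1 + R)*6 = 6 + 6*R)
D = -367570477/21518 (D = 5 + (1/(58427 - 79945) - 1*17087) = 5 + (1/(-21518) - 17087) = 5 + (-1/21518 - 17087) = 5 - 367678067/21518 = -367570477/21518 ≈ -17082.)
D/(-401687) + (a(-12, 15)*166)/V = -367570477/21518/(-401687) + ((6 + 6*15)*166)/175603 = -367570477/21518*(-1/401687) + ((6 + 90)*166)*(1/175603) = 367570477/8643500866 + (96*166)*(1/175603) = 367570477/8643500866 + 15936*(1/175603) = 367570477/8643500866 + 15936/175603 = 202289308273207/1517824682572198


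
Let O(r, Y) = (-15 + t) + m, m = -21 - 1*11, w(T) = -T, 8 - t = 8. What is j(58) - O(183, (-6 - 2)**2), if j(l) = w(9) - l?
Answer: -20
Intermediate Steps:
t = 0 (t = 8 - 1*8 = 8 - 8 = 0)
m = -32 (m = -21 - 11 = -32)
O(r, Y) = -47 (O(r, Y) = (-15 + 0) - 32 = -15 - 32 = -47)
j(l) = -9 - l (j(l) = -1*9 - l = -9 - l)
j(58) - O(183, (-6 - 2)**2) = (-9 - 1*58) - 1*(-47) = (-9 - 58) + 47 = -67 + 47 = -20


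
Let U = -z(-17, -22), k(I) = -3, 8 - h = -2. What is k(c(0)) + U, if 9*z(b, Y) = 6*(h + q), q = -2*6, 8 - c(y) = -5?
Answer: -5/3 ≈ -1.6667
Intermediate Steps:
h = 10 (h = 8 - 1*(-2) = 8 + 2 = 10)
c(y) = 13 (c(y) = 8 - 1*(-5) = 8 + 5 = 13)
q = -12
z(b, Y) = -4/3 (z(b, Y) = (6*(10 - 12))/9 = (6*(-2))/9 = (1/9)*(-12) = -4/3)
U = 4/3 (U = -1*(-4/3) = 4/3 ≈ 1.3333)
k(c(0)) + U = -3 + 4/3 = -5/3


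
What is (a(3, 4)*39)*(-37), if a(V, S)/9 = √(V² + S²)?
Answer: -64935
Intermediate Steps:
a(V, S) = 9*√(S² + V²) (a(V, S) = 9*√(V² + S²) = 9*√(S² + V²))
(a(3, 4)*39)*(-37) = ((9*√(4² + 3²))*39)*(-37) = ((9*√(16 + 9))*39)*(-37) = ((9*√25)*39)*(-37) = ((9*5)*39)*(-37) = (45*39)*(-37) = 1755*(-37) = -64935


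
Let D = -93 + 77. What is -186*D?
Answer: 2976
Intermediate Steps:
D = -16
-186*D = -186*(-16) = 2976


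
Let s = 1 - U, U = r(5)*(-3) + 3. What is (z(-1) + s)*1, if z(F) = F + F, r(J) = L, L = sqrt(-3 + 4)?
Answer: -1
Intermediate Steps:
L = 1 (L = sqrt(1) = 1)
r(J) = 1
U = 0 (U = 1*(-3) + 3 = -3 + 3 = 0)
z(F) = 2*F
s = 1 (s = 1 - 1*0 = 1 + 0 = 1)
(z(-1) + s)*1 = (2*(-1) + 1)*1 = (-2 + 1)*1 = -1*1 = -1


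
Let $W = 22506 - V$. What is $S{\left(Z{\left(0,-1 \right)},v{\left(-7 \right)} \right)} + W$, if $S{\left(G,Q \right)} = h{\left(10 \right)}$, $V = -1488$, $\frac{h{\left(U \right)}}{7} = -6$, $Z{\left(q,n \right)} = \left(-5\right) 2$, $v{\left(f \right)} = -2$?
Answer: $23952$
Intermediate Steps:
$Z{\left(q,n \right)} = -10$
$h{\left(U \right)} = -42$ ($h{\left(U \right)} = 7 \left(-6\right) = -42$)
$S{\left(G,Q \right)} = -42$
$W = 23994$ ($W = 22506 - -1488 = 22506 + 1488 = 23994$)
$S{\left(Z{\left(0,-1 \right)},v{\left(-7 \right)} \right)} + W = -42 + 23994 = 23952$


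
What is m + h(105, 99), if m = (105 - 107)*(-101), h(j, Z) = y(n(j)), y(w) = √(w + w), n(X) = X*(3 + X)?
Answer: 202 + 18*√70 ≈ 352.60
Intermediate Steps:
y(w) = √2*√w (y(w) = √(2*w) = √2*√w)
h(j, Z) = √2*√(j*(3 + j))
m = 202 (m = -2*(-101) = 202)
m + h(105, 99) = 202 + √2*√(105*(3 + 105)) = 202 + √2*√(105*108) = 202 + √2*√11340 = 202 + √2*(18*√35) = 202 + 18*√70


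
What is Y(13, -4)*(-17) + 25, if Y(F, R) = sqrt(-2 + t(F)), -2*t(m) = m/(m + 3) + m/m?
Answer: 25 - 17*I*sqrt(186)/8 ≈ 25.0 - 28.981*I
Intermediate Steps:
t(m) = -1/2 - m/(2*(3 + m)) (t(m) = -(m/(m + 3) + m/m)/2 = -(m/(3 + m) + 1)/2 = -(1 + m/(3 + m))/2 = -1/2 - m/(2*(3 + m)))
Y(F, R) = sqrt(-2 + (-3/2 - F)/(3 + F))
Y(13, -4)*(-17) + 25 = (sqrt(6)*sqrt((-5 - 2*13)/(3 + 13))/2)*(-17) + 25 = (sqrt(6)*sqrt((-5 - 26)/16)/2)*(-17) + 25 = (sqrt(6)*sqrt((1/16)*(-31))/2)*(-17) + 25 = (sqrt(6)*sqrt(-31/16)/2)*(-17) + 25 = (sqrt(6)*(I*sqrt(31)/4)/2)*(-17) + 25 = (I*sqrt(186)/8)*(-17) + 25 = -17*I*sqrt(186)/8 + 25 = 25 - 17*I*sqrt(186)/8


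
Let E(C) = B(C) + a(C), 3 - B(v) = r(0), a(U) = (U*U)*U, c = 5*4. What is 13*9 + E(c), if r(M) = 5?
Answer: 8115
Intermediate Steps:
c = 20
a(U) = U³ (a(U) = U²*U = U³)
B(v) = -2 (B(v) = 3 - 1*5 = 3 - 5 = -2)
E(C) = -2 + C³
13*9 + E(c) = 13*9 + (-2 + 20³) = 117 + (-2 + 8000) = 117 + 7998 = 8115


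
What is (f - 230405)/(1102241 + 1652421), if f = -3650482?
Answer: -3880887/2754662 ≈ -1.4088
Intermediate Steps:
(f - 230405)/(1102241 + 1652421) = (-3650482 - 230405)/(1102241 + 1652421) = -3880887/2754662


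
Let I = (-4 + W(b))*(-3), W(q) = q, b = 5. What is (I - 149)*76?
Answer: -11552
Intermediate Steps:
I = -3 (I = (-4 + 5)*(-3) = 1*(-3) = -3)
(I - 149)*76 = (-3 - 149)*76 = -152*76 = -11552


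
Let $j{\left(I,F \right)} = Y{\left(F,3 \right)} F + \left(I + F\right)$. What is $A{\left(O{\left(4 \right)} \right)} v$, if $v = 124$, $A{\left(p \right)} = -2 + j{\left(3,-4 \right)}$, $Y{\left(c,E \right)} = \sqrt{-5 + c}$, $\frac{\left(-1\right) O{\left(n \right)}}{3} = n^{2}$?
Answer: $-372 - 1488 i \approx -372.0 - 1488.0 i$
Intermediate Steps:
$O{\left(n \right)} = - 3 n^{2}$
$j{\left(I,F \right)} = F + I + F \sqrt{-5 + F}$ ($j{\left(I,F \right)} = \sqrt{-5 + F} F + \left(I + F\right) = F \sqrt{-5 + F} + \left(F + I\right) = F + I + F \sqrt{-5 + F}$)
$A{\left(p \right)} = -3 - 12 i$ ($A{\left(p \right)} = -2 - \left(1 + 4 \sqrt{-5 - 4}\right) = -2 - \left(1 + 12 i\right) = -3 - 12 i$)
$A{\left(O{\left(4 \right)} \right)} v = \left(-3 - 12 i\right) 124 = -372 - 1488 i$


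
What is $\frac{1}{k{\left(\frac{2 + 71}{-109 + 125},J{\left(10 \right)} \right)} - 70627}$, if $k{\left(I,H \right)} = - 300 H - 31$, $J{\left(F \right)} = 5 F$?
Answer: $- \frac{1}{85658} \approx -1.1674 \cdot 10^{-5}$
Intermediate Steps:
$k{\left(I,H \right)} = -31 - 300 H$
$\frac{1}{k{\left(\frac{2 + 71}{-109 + 125},J{\left(10 \right)} \right)} - 70627} = \frac{1}{\left(-31 - 300 \cdot 5 \cdot 10\right) - 70627} = \frac{1}{\left(-31 - 15000\right) - 70627} = \frac{1}{-15031 - 70627} = \frac{1}{-85658} = - \frac{1}{85658}$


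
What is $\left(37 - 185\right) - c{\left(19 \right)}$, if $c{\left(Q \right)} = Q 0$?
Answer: $-148$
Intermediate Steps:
$c{\left(Q \right)} = 0$
$\left(37 - 185\right) - c{\left(19 \right)} = \left(37 - 185\right) - 0 = \left(37 - 185\right) + 0 = -148 + 0 = -148$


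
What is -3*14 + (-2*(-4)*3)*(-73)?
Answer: -1794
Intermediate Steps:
-3*14 + (-2*(-4)*3)*(-73) = -42 + (8*3)*(-73) = -42 + 24*(-73) = -42 - 1752 = -1794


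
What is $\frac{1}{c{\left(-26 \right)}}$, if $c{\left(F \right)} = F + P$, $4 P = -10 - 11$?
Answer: $- \frac{4}{125} \approx -0.032$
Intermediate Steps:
$P = - \frac{21}{4}$ ($P = \frac{-10 - 11}{4} = \frac{1}{4} \left(-21\right) = - \frac{21}{4} \approx -5.25$)
$c{\left(F \right)} = - \frac{21}{4} + F$ ($c{\left(F \right)} = F - \frac{21}{4} = - \frac{21}{4} + F$)
$\frac{1}{c{\left(-26 \right)}} = \frac{1}{- \frac{21}{4} - 26} = \frac{1}{- \frac{125}{4}} = - \frac{4}{125}$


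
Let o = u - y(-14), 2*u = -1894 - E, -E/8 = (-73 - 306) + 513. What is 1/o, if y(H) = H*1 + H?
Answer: -1/383 ≈ -0.0026110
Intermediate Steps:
y(H) = 2*H (y(H) = H + H = 2*H)
E = -1072 (E = -8*((-73 - 306) + 513) = -8*(-379 + 513) = -8*134 = -1072)
u = -411 (u = (-1894 - 1*(-1072))/2 = (-1894 + 1072)/2 = (½)*(-822) = -411)
o = -383 (o = -411 - 2*(-14) = -411 - 1*(-28) = -411 + 28 = -383)
1/o = 1/(-383) = -1/383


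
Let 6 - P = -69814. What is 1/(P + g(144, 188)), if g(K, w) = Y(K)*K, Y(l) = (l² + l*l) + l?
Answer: 1/6062524 ≈ 1.6495e-7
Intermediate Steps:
P = 69820 (P = 6 - 1*(-69814) = 6 + 69814 = 69820)
Y(l) = l + 2*l² (Y(l) = (l² + l²) + l = 2*l² + l = l + 2*l²)
g(K, w) = K²*(1 + 2*K) (g(K, w) = (K*(1 + 2*K))*K = K²*(1 + 2*K))
1/(P + g(144, 188)) = 1/(69820 + 144²*(1 + 2*144)) = 1/(69820 + 20736*(1 + 288)) = 1/(69820 + 20736*289) = 1/(69820 + 5992704) = 1/6062524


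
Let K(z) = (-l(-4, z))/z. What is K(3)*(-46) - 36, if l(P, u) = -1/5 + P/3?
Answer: -2678/45 ≈ -59.511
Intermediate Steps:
l(P, u) = -⅕ + P/3 (l(P, u) = -1*⅕ + P*(⅓) = -⅕ + P/3)
K(z) = 23/(15*z) (K(z) = (-(-⅕ + (⅓)*(-4)))/z = (-(-⅕ - 4/3))/z = (-1*(-23/15))/z = 23/(15*z))
K(3)*(-46) - 36 = ((23/15)/3)*(-46) - 36 = ((23/15)*(⅓))*(-46) - 36 = (23/45)*(-46) - 36 = -1058/45 - 36 = -2678/45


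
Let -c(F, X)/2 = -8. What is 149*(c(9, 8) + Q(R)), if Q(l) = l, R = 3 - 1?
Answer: 2682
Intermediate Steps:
c(F, X) = 16 (c(F, X) = -2*(-8) = 16)
R = 2
149*(c(9, 8) + Q(R)) = 149*(16 + 2) = 149*18 = 2682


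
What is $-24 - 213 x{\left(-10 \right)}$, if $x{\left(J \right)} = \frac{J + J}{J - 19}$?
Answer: $- \frac{4956}{29} \approx -170.9$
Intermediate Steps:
$x{\left(J \right)} = \frac{2 J}{-19 + J}$
$-24 - 213 x{\left(-10 \right)} = -24 - 213 \cdot 2 \left(-10\right) \frac{1}{-19 - 10} = -24 - 213 \cdot 2 \left(-10\right) \frac{1}{-29} = -24 - 213 \cdot 2 \left(-10\right) \left(- \frac{1}{29}\right) = -24 - \frac{4260}{29} = - \frac{4956}{29}$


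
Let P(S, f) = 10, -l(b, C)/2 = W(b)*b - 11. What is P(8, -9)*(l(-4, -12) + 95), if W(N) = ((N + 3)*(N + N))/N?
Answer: 1010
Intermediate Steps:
W(N) = 6 + 2*N (W(N) = ((3 + N)*(2*N))/N = (2*N*(3 + N))/N = 6 + 2*N)
l(b, C) = 22 - 2*b*(6 + 2*b) (l(b, C) = -2*((6 + 2*b)*b - 11) = -2*(b*(6 + 2*b) - 11) = -2*(-11 + b*(6 + 2*b)) = 22 - 2*b*(6 + 2*b))
P(8, -9)*(l(-4, -12) + 95) = 10*((22 - 4*(-4)*(3 - 4)) + 95) = 10*((22 - 4*(-4)*(-1)) + 95) = 10*((22 - 16) + 95) = 10*(6 + 95) = 10*101 = 1010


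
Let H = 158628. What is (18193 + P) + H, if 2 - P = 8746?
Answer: 168077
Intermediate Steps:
P = -8744 (P = 2 - 1*8746 = 2 - 8746 = -8744)
(18193 + P) + H = (18193 - 8744) + 158628 = 9449 + 158628 = 168077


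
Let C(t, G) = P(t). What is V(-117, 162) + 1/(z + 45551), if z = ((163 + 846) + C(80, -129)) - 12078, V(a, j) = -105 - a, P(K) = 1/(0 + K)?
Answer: 33102812/2758561 ≈ 12.000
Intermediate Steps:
P(K) = 1/K
C(t, G) = 1/t
z = -885519/80 (z = ((163 + 846) + 1/80) - 12078 = (1009 + 1/80) - 12078 = 80721/80 - 12078 = -885519/80 ≈ -11069.)
V(-117, 162) + 1/(z + 45551) = (-105 - 1*(-117)) + 1/(-885519/80 + 45551) = (-105 + 117) + 1/(2758561/80) = 12 + 80/2758561 = 33102812/2758561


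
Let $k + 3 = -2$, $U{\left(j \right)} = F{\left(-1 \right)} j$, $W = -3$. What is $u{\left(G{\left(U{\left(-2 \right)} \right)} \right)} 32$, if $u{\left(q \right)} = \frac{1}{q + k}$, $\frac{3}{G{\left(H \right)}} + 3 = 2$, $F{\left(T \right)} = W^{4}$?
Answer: $-4$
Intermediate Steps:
$F{\left(T \right)} = 81$ ($F{\left(T \right)} = \left(-3\right)^{4} = 81$)
$U{\left(j \right)} = 81 j$
$G{\left(H \right)} = -3$ ($G{\left(H \right)} = \frac{3}{-3 + 2} = \frac{3}{-1} = 3 \left(-1\right) = -3$)
$k = -5$ ($k = -3 - 2 = -5$)
$u{\left(q \right)} = \frac{1}{-5 + q}$ ($u{\left(q \right)} = \frac{1}{q - 5} = \frac{1}{-5 + q}$)
$u{\left(G{\left(U{\left(-2 \right)} \right)} \right)} 32 = \frac{1}{-5 - 3} \cdot 32 = \frac{1}{-8} \cdot 32 = \left(- \frac{1}{8}\right) 32 = -4$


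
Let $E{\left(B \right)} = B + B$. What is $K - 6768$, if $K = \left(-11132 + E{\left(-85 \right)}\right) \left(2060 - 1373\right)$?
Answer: $-7771242$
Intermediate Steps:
$E{\left(B \right)} = 2 B$
$K = -7764474$ ($K = \left(-11132 + 2 \left(-85\right)\right) \left(2060 - 1373\right) = \left(-11132 - 170\right) 687 = \left(-11302\right) 687 = -7764474$)
$K - 6768 = -7764474 - 6768 = -7771242$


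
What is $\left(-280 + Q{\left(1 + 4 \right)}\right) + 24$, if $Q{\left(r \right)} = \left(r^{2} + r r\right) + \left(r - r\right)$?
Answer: $-206$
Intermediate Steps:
$Q{\left(r \right)} = 2 r^{2}$ ($Q{\left(r \right)} = \left(r^{2} + r^{2}\right) + 0 = 2 r^{2} + 0 = 2 r^{2}$)
$\left(-280 + Q{\left(1 + 4 \right)}\right) + 24 = \left(-280 + 2 \left(1 + 4\right)^{2}\right) + 24 = \left(-280 + 2 \cdot 5^{2}\right) + 24 = \left(-280 + 2 \cdot 25\right) + 24 = \left(-280 + 50\right) + 24 = -230 + 24 = -206$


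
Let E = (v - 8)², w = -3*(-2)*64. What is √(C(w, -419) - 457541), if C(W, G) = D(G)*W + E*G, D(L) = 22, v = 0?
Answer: I*√475909 ≈ 689.86*I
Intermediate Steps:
w = 384 (w = 6*64 = 384)
E = 64 (E = (0 - 8)² = (-8)² = 64)
C(W, G) = 22*W + 64*G
√(C(w, -419) - 457541) = √((22*384 + 64*(-419)) - 457541) = √((8448 - 26816) - 457541) = √(-18368 - 457541) = √(-475909) = I*√475909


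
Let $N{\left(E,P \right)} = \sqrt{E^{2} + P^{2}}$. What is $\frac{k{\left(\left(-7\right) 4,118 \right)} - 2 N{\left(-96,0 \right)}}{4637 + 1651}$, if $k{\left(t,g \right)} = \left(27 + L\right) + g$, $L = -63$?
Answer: $- \frac{55}{3144} \approx -0.017494$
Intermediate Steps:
$k{\left(t,g \right)} = -36 + g$ ($k{\left(t,g \right)} = \left(27 - 63\right) + g = -36 + g$)
$\frac{k{\left(\left(-7\right) 4,118 \right)} - 2 N{\left(-96,0 \right)}}{4637 + 1651} = \frac{\left(-36 + 118\right) - 2 \sqrt{\left(-96\right)^{2} + 0^{2}}}{4637 + 1651} = \frac{82 - 2 \sqrt{9216 + 0}}{6288} = \left(82 - 2 \sqrt{9216}\right) \frac{1}{6288} = \left(82 - 192\right) \frac{1}{6288} = \left(-110\right) \frac{1}{6288} = - \frac{55}{3144}$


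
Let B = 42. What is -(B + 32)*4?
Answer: -296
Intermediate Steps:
-(B + 32)*4 = -(42 + 32)*4 = -74*4 = -1*296 = -296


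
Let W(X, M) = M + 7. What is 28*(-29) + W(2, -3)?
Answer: -808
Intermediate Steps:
W(X, M) = 7 + M
28*(-29) + W(2, -3) = 28*(-29) + (7 - 3) = -812 + 4 = -808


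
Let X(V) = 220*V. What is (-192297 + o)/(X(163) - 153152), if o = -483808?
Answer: 676105/117292 ≈ 5.7643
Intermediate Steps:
(-192297 + o)/(X(163) - 153152) = (-192297 - 483808)/(220*163 - 153152) = -676105/(35860 - 153152) = -676105/(-117292) = -676105*(-1/117292) = 676105/117292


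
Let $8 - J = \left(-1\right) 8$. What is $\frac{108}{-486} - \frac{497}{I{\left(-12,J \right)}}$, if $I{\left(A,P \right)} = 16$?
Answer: $- \frac{4505}{144} \approx -31.285$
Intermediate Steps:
$J = 16$ ($J = 8 - \left(-1\right) 8 = 8 - -8 = 8 + 8 = 16$)
$\frac{108}{-486} - \frac{497}{I{\left(-12,J \right)}} = \frac{108}{-486} - \frac{497}{16} = 108 \left(- \frac{1}{486}\right) - \frac{497}{16} = - \frac{2}{9} - \frac{497}{16} = - \frac{4505}{144}$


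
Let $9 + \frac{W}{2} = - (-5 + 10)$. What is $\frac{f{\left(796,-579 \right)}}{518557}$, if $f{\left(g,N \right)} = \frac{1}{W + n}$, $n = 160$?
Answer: $\frac{1}{68449524} \approx 1.4609 \cdot 10^{-8}$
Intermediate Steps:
$W = -28$ ($W = -18 + 2 \left(- (-5 + 10)\right) = -18 + 2 \left(\left(-1\right) 5\right) = -18 + 2 \left(-5\right) = -18 - 10 = -28$)
$f{\left(g,N \right)} = \frac{1}{132}$ ($f{\left(g,N \right)} = \frac{1}{-28 + 160} = \frac{1}{132}$)
$\frac{f{\left(796,-579 \right)}}{518557} = \frac{1}{132 \cdot 518557} = \frac{1}{132} \cdot \frac{1}{518557} = \frac{1}{68449524}$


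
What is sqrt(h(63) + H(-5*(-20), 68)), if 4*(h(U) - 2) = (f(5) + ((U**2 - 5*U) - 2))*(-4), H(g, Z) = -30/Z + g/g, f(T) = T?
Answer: I*sqrt(4224534)/34 ≈ 60.452*I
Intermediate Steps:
H(g, Z) = 1 - 30/Z (H(g, Z) = -30/Z + 1 = 1 - 30/Z)
h(U) = -1 - U**2 + 5*U (h(U) = 2 + ((5 + ((U**2 - 5*U) - 2))*(-4))/4 = 2 + ((5 + (-2 + U**2 - 5*U))*(-4))/4 = 2 + ((3 + U**2 - 5*U)*(-4))/4 = 2 + (-12 - 4*U**2 + 20*U)/4 = 2 + (-3 - U**2 + 5*U) = -1 - U**2 + 5*U)
sqrt(h(63) + H(-5*(-20), 68)) = sqrt((-1 - 1*63**2 + 5*63) + (-30 + 68)/68) = sqrt((-1 - 1*3969 + 315) + (1/68)*38) = sqrt((-1 - 3969 + 315) + 19/34) = sqrt(-3655 + 19/34) = sqrt(-124251/34) = I*sqrt(4224534)/34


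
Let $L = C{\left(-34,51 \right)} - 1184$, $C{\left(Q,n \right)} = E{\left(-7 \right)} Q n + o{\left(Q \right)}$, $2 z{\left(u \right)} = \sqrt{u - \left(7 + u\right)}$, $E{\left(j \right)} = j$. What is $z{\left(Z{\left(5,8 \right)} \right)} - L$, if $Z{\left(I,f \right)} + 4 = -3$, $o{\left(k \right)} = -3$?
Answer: $-10951 + \frac{i \sqrt{7}}{2} \approx -10951.0 + 1.3229 i$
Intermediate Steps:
$Z{\left(I,f \right)} = -7$ ($Z{\left(I,f \right)} = -4 - 3 = -7$)
$z{\left(u \right)} = \frac{i \sqrt{7}}{2}$ ($z{\left(u \right)} = \frac{\sqrt{u - \left(7 + u\right)}}{2} = \frac{\sqrt{-7}}{2} = \frac{i \sqrt{7}}{2}$)
$C{\left(Q,n \right)} = -3 - 7 Q n$ ($C{\left(Q,n \right)} = - 7 Q n - 3 = -3 - 7 Q n$)
$L = 10951$ ($L = \left(-3 - \left(-238\right) 51\right) - 1184 = \left(-3 + 12138\right) - 1184 = 12135 - 1184 = 10951$)
$z{\left(Z{\left(5,8 \right)} \right)} - L = \frac{i \sqrt{7}}{2} - 10951 = -10951 + \frac{i \sqrt{7}}{2}$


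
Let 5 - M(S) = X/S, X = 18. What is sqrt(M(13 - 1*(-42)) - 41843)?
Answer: 2*I*sqrt(31640235)/55 ≈ 204.54*I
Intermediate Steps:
M(S) = 5 - 18/S
sqrt(M(13 - 1*(-42)) - 41843) = sqrt((5 - 18/(13 - 1*(-42))) - 41843) = sqrt((5 - 18/(13 + 42)) - 41843) = sqrt((5 - 18/55) - 41843) = sqrt(257/55 - 41843) = sqrt(-2301108/55) = 2*I*sqrt(31640235)/55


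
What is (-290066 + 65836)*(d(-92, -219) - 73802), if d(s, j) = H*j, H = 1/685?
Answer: 2267171098294/137 ≈ 1.6549e+10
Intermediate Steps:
H = 1/685 ≈ 0.0014599
d(s, j) = j/685
(-290066 + 65836)*(d(-92, -219) - 73802) = (-290066 + 65836)*((1/685)*(-219) - 73802) = -224230*(-219/685 - 73802) = -224230*(-50554589/685) = 2267171098294/137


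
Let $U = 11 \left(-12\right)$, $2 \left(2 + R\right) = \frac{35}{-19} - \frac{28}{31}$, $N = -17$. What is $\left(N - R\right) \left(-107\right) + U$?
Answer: $\frac{1562175}{1178} \approx 1326.1$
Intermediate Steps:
$R = - \frac{3973}{1178}$ ($R = -2 + \frac{\frac{35}{-19} - \frac{28}{31}}{2} = -2 + \frac{35 \left(- \frac{1}{19}\right) - \frac{28}{31}}{2} = -2 + \frac{- \frac{35}{19} - \frac{28}{31}}{2} = -2 + \frac{1}{2} \left(- \frac{1617}{589}\right) = -2 - \frac{1617}{1178} = - \frac{3973}{1178} \approx -3.3727$)
$U = -132$
$\left(N - R\right) \left(-107\right) + U = \left(-17 - - \frac{3973}{1178}\right) \left(-107\right) - 132 = \left(-17 + \frac{3973}{1178}\right) \left(-107\right) - 132 = \left(- \frac{16053}{1178}\right) \left(-107\right) - 132 = \frac{1717671}{1178} - 132 = \frac{1562175}{1178}$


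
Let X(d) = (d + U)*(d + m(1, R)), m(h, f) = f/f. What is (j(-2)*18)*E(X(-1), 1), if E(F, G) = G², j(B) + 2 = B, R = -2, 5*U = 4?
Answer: -72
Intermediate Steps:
U = ⅘ (U = (⅕)*4 = ⅘ ≈ 0.80000)
m(h, f) = 1
X(d) = (1 + d)*(⅘ + d) (X(d) = (d + ⅘)*(d + 1) = (⅘ + d)*(1 + d) = (1 + d)*(⅘ + d))
j(B) = -2 + B
(j(-2)*18)*E(X(-1), 1) = ((-2 - 2)*18)*1² = -4*18*1 = -72*1 = -72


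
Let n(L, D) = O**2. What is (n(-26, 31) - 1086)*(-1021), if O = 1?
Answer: 1107785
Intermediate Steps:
n(L, D) = 1 (n(L, D) = 1**2 = 1)
(n(-26, 31) - 1086)*(-1021) = (1 - 1086)*(-1021) = -1085*(-1021) = 1107785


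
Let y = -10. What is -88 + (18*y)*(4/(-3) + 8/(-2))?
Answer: 872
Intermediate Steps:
-88 + (18*y)*(4/(-3) + 8/(-2)) = -88 + (18*(-10))*(4/(-3) + 8/(-2)) = -88 - 180*(4*(-⅓) + 8*(-½)) = -88 - 180*(-4/3 - 4) = -88 - 180*(-16/3) = -88 + 960 = 872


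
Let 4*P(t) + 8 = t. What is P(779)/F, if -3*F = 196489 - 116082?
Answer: -2313/321628 ≈ -0.0071915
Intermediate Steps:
P(t) = -2 + t/4
F = -80407/3 (F = -(196489 - 116082)/3 = -⅓*80407 = -80407/3 ≈ -26802.)
P(779)/F = (-2 + (¼)*779)/(-80407/3) = (-2 + 779/4)*(-3/80407) = (771/4)*(-3/80407) = -2313/321628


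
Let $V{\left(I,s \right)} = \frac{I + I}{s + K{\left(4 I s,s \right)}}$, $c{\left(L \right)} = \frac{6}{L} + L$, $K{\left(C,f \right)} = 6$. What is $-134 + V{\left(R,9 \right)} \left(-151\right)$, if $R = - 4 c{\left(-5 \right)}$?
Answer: $- \frac{47498}{75} \approx -633.31$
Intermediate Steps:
$c{\left(L \right)} = L + \frac{6}{L}$
$R = \frac{124}{5}$ ($R = - 4 \left(-5 + \frac{6}{-5}\right) = - 4 \left(-5 + 6 \left(- \frac{1}{5}\right)\right) = - 4 \left(-5 - \frac{6}{5}\right) = \left(-4\right) \left(- \frac{31}{5}\right) = \frac{124}{5} \approx 24.8$)
$V{\left(I,s \right)} = \frac{2 I}{6 + s}$ ($V{\left(I,s \right)} = \frac{I + I}{s + 6} = \frac{2 I}{6 + s}$)
$-134 + V{\left(R,9 \right)} \left(-151\right) = -134 + 2 \cdot \frac{124}{5} \frac{1}{6 + 9} \left(-151\right) = -134 + 2 \cdot \frac{124}{5} \cdot \frac{1}{15} \left(-151\right) = -134 + \frac{248}{75} \left(-151\right) = -134 - \frac{37448}{75} = - \frac{47498}{75}$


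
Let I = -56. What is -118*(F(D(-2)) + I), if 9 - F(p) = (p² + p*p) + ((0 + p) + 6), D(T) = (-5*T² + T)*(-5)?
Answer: 2874834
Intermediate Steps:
D(T) = -5*T + 25*T² (D(T) = (T - 5*T²)*(-5) = -5*T + 25*T²)
F(p) = 3 - p - 2*p² (F(p) = 9 - ((p² + p*p) + ((0 + p) + 6)) = 9 - ((p² + p²) + (p + 6)) = 9 - (2*p² + (6 + p)) = 9 - (6 + p + 2*p²) = 9 + (-6 - p - 2*p²) = 3 - p - 2*p²)
-118*(F(D(-2)) + I) = -118*((3 - 5*(-2)*(-1 + 5*(-2)) - 2*100*(-1 + 5*(-2))²) - 56) = -118*((3 - 5*(-2)*(-1 - 10) - 2*100*(-1 - 10)²) - 56) = -118*((3 - 5*(-2)*(-11) - 2*(5*(-2)*(-11))²) - 56) = -118*((3 - 1*110 - 2*110²) - 56) = -118*((3 - 110 - 2*12100) - 56) = -118*((3 - 110 - 24200) - 56) = -118*(-24307 - 56) = -118*(-24363) = 2874834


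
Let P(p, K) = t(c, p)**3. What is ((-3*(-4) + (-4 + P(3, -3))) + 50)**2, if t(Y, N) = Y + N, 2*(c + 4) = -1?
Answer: 190969/64 ≈ 2983.9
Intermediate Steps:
c = -9/2 (c = -4 + (1/2)*(-1) = -4 - 1/2 = -9/2 ≈ -4.5000)
t(Y, N) = N + Y
P(p, K) = (-9/2 + p)**3 (P(p, K) = (p - 9/2)**3 = (-9/2 + p)**3)
((-3*(-4) + (-4 + P(3, -3))) + 50)**2 = ((-3*(-4) + (-4 + (-9 + 2*3)**3/8)) + 50)**2 = ((12 + (-4 + (-9 + 6)**3/8)) + 50)**2 = ((12 + (-4 + (1/8)*(-3)**3)) + 50)**2 = ((12 + (-4 + (1/8)*(-27))) + 50)**2 = ((12 + (-4 - 27/8)) + 50)**2 = ((12 - 59/8) + 50)**2 = (37/8 + 50)**2 = (437/8)**2 = 190969/64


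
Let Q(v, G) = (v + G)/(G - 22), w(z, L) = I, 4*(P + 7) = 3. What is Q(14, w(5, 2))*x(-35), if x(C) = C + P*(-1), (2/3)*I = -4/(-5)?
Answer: 2185/104 ≈ 21.010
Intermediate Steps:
I = 6/5 (I = 3*(-4/(-5))/2 = 3*(-4*(-1/5))/2 = (3/2)*(4/5) = 6/5 ≈ 1.2000)
P = -25/4 (P = -7 + (1/4)*3 = -7 + 3/4 = -25/4 ≈ -6.2500)
w(z, L) = 6/5
Q(v, G) = (G + v)/(-22 + G)
x(C) = 25/4 + C (x(C) = C - 25/4*(-1) = C + 25/4 = 25/4 + C)
Q(14, w(5, 2))*x(-35) = ((6/5 + 14)/(-22 + 6/5))*(25/4 - 35) = ((76/5)/(-104/5))*(-115/4) = -5/104*76/5*(-115/4) = -19/26*(-115/4) = 2185/104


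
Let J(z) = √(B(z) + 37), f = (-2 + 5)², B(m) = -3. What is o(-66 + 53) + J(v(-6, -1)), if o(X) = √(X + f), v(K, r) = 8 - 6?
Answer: √34 + 2*I ≈ 5.831 + 2.0*I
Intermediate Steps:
v(K, r) = 2
f = 9 (f = 3² = 9)
J(z) = √34 (J(z) = √(-3 + 37) = √34)
o(X) = √(9 + X) (o(X) = √(X + 9) = √(9 + X))
o(-66 + 53) + J(v(-6, -1)) = √(9 + (-66 + 53)) + √34 = √(9 - 13) + √34 = √(-4) + √34 = 2*I + √34 = √34 + 2*I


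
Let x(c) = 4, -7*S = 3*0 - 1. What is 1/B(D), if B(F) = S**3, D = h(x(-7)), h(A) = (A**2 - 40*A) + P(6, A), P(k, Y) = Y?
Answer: 343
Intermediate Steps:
S = 1/7 (S = -(3*0 - 1)/7 = -(0 - 1)/7 = -1/7*(-1) = 1/7 ≈ 0.14286)
h(A) = A**2 - 39*A (h(A) = (A**2 - 40*A) + A = A**2 - 39*A)
D = -140 (D = 4*(-39 + 4) = 4*(-35) = -140)
B(F) = 1/343 (B(F) = (1/7)**3 = 1/343)
1/B(D) = 1/(1/343) = 343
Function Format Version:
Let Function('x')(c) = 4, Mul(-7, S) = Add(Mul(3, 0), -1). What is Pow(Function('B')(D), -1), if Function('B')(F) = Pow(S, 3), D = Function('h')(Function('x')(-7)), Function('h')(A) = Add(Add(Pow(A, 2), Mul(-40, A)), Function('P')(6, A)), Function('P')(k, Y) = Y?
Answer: 343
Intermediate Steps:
S = Rational(1, 7) (S = Mul(Rational(-1, 7), Add(Mul(3, 0), -1)) = Mul(Rational(-1, 7), Add(0, -1)) = Mul(Rational(-1, 7), -1) = Rational(1, 7) ≈ 0.14286)
Function('h')(A) = Add(Pow(A, 2), Mul(-39, A)) (Function('h')(A) = Add(Add(Pow(A, 2), Mul(-40, A)), A) = Add(Pow(A, 2), Mul(-39, A)))
D = -140 (D = Mul(4, Add(-39, 4)) = Mul(4, -35) = -140)
Function('B')(F) = Rational(1, 343) (Function('B')(F) = Pow(Rational(1, 7), 3) = Rational(1, 343))
Pow(Function('B')(D), -1) = Pow(Rational(1, 343), -1) = 343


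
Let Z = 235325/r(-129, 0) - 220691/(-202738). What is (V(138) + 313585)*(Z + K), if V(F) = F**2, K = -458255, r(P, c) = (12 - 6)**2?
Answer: -548320281623362853/3649284 ≈ -1.5025e+11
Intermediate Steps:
r(P, c) = 36 (r(P, c) = 6**2 = 36)
Z = 23858632363/3649284 (Z = 235325/36 - 220691/(-202738) = 235325*(1/36) - 220691*(-1/202738) = 235325/36 + 220691/202738 = 23858632363/3649284 ≈ 6537.9)
(V(138) + 313585)*(Z + K) = (138**2 + 313585)*(23858632363/3649284 - 458255) = (19044 + 313585)*(-1648444007057/3649284) = 332629*(-1648444007057/3649284) = -548320281623362853/3649284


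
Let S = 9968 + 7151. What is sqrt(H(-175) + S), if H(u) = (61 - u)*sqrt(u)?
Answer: sqrt(17119 + 1180*I*sqrt(7)) ≈ 131.38 + 11.882*I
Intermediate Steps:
S = 17119
H(u) = sqrt(u)*(61 - u)
sqrt(H(-175) + S) = sqrt(sqrt(-175)*(61 - 1*(-175)) + 17119) = sqrt((5*I*sqrt(7))*(61 + 175) + 17119) = sqrt((5*I*sqrt(7))*236 + 17119) = sqrt(1180*I*sqrt(7) + 17119) = sqrt(17119 + 1180*I*sqrt(7))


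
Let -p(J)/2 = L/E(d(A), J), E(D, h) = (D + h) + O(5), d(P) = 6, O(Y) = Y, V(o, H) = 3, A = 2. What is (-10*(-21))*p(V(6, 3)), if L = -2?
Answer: 60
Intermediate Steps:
E(D, h) = 5 + D + h (E(D, h) = (D + h) + 5 = 5 + D + h)
p(J) = 4/(11 + J) (p(J) = -(-4)/(5 + 6 + J) = -(-4)/(11 + J) = 4/(11 + J))
(-10*(-21))*p(V(6, 3)) = (-10*(-21))*(4/(11 + 3)) = 210*(4/14) = 210*(4*(1/14)) = 210*(2/7) = 60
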